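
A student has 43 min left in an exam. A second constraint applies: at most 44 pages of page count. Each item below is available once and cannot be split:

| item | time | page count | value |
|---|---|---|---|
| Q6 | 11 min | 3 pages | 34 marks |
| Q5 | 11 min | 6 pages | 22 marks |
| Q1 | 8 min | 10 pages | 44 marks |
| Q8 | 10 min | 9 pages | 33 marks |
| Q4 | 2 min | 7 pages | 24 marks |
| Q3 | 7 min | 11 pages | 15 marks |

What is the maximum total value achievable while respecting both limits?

157 marks

Feasible sets respecting both limits:
- Q6+Q5+Q1+Q8+Q4: time 42, page count 35, value 157
- Q6+Q1+Q8+Q4+Q3: time 38, page count 40, value 150
- Q6+Q5+Q1+Q4+Q3: time 39, page count 37, value 139
- Q5+Q1+Q8+Q4+Q3: time 38, page count 43, value 138
Best: 157 marks.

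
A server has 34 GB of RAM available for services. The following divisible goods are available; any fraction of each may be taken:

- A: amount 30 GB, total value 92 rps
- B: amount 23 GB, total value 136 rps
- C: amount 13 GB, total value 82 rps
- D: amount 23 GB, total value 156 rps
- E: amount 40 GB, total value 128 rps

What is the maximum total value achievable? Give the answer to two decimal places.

Take in order of value per unit:
- D (156/23 per unit): all 23 → value 156, running total 156.00
- C (82/13 per unit): 11 of 13 → value 11×82/13 = 69.3846, running total 225.38
Total 225.38.

225.38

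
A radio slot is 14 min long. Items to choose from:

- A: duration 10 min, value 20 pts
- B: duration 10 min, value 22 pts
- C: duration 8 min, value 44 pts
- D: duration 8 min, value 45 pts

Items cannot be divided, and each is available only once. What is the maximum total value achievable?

Check high-value combinations within 14 min:
- D: duration 8, value 45
- C: duration 8, value 44
- B: duration 10, value 22
Best: 45 pts.

45 pts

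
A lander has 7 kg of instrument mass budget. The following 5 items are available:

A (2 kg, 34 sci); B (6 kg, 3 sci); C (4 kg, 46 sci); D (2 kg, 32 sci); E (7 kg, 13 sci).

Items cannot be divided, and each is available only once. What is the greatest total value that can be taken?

Check high-value combinations within 7 kg:
- A+C: mass 2+4=6, value 34+46=80
- C+D: mass 4+2=6, value 46+32=78
- A+D: mass 2+2=4, value 34+32=66
- C: mass 4, value 46
Best: 80 sci.

80 sci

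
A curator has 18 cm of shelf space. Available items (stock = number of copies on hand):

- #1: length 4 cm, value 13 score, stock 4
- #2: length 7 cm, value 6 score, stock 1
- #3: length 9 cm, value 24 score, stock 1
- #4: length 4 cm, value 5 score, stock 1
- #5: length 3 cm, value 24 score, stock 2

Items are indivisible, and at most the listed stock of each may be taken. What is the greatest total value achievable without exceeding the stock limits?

Best selections within length 18 and stock limits:
- 3×#1 + 2×#5: length 18, value 87
- 2×#1 + 1×#4 + 2×#5: length 18, value 79
- 2×#1 + 2×#5: length 14, value 74
- 1×#3 + 2×#5: length 15, value 72
Best: 87 score.

87 score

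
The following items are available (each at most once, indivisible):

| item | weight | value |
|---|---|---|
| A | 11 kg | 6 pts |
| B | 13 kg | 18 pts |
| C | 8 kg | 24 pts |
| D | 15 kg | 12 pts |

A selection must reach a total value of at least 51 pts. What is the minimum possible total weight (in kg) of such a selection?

Subsets with value ≥ 51, sorted by total weight:
- B+C+D: weight 36, value 54
- A+B+C+D: weight 47, value 60
Minimum weight: 36 kg.

36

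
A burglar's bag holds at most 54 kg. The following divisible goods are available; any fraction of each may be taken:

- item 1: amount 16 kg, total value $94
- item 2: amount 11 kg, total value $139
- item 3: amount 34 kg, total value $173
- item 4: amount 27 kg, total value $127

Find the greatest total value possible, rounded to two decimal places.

Take in order of value per unit:
- item 2 (139/11 per unit): all 11 → value 139, running total 139.00
- item 1 (94/16 per unit): all 16 → value 94, running total 233.00
- item 3 (173/34 per unit): 27 of 34 → value 27×173/34 = 137.3824, running total 370.38
Total 370.38.

370.38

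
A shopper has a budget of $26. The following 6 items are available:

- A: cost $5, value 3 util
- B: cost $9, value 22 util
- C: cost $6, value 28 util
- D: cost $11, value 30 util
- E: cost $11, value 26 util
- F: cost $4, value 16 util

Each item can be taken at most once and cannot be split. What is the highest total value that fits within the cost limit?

Check high-value combinations within $26:
- B+C+D: cost 9+6+11=26, value 22+28+30=80
- A+C+D+F: cost 5+6+11+4=26, value 3+28+30+16=77
- B+C+E: cost 9+6+11=26, value 22+28+26=76
Best: 80 util.

80 util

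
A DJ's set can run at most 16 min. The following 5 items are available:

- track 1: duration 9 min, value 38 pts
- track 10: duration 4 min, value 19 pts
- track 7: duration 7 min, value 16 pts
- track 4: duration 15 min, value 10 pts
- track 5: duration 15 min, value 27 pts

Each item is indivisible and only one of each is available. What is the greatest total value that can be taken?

Check high-value combinations within 16 min:
- track 1+track 10: duration 9+4=13, value 38+19=57
- track 1+track 7: duration 9+7=16, value 38+16=54
- track 1: duration 9, value 38
Best: 57 pts.

57 pts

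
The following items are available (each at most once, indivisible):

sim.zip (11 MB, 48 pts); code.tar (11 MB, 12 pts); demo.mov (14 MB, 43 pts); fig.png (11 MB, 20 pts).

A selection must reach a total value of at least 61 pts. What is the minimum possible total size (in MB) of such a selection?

22

Subsets with value ≥ 61, sorted by total size:
- sim.zip+fig.png: size 22, value 68
- sim.zip+demo.mov: size 25, value 91
- demo.mov+fig.png: size 25, value 63
Minimum size: 22 MB.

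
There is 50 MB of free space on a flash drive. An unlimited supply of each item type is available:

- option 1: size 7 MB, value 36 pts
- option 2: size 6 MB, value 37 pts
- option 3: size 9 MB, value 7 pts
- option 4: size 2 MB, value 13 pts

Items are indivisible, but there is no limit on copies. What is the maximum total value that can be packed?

325 pts

Best value-per-unit is option 4 at 13/2, and filling with it alone uses size 25×2=50. No mix of the others beats 25×13 = 325.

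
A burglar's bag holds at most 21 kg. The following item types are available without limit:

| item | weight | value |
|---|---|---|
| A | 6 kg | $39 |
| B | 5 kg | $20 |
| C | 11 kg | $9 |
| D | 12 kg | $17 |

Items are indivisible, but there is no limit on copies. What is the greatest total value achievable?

Best value-per-unit is A at 39/6, and filling with it alone uses weight 3×6=18. No mix of the others beats 3×39 = 117.

$117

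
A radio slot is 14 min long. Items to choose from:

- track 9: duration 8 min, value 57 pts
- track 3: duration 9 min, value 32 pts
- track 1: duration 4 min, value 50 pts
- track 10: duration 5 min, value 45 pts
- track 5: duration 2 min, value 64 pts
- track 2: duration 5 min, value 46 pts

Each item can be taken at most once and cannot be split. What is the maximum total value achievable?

Check high-value combinations within 14 min:
- track 9+track 1+track 5: duration 8+4+2=14, value 57+50+64=171
- track 1+track 5+track 2: duration 4+2+5=11, value 50+64+46=160
- track 1+track 10+track 5: duration 4+5+2=11, value 50+45+64=159
- track 10+track 5+track 2: duration 5+2+5=12, value 45+64+46=155
- track 1+track 10+track 2: duration 4+5+5=14, value 50+45+46=141
Best: 171 pts.

171 pts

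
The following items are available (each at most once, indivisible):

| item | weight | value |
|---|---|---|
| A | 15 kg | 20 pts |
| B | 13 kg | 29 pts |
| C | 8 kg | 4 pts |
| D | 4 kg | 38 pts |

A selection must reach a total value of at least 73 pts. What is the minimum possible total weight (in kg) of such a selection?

32

Subsets with value ≥ 73, sorted by total weight:
- A+B+D: weight 32, value 87
- A+B+C+D: weight 40, value 91
Minimum weight: 32 kg.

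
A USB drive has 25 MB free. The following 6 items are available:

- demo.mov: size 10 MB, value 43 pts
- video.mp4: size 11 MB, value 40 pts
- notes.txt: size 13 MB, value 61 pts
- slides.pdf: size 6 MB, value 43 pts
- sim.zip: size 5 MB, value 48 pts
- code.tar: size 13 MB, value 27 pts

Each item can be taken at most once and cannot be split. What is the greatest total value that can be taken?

152 pts

Check high-value combinations within 25 MB:
- notes.txt+slides.pdf+sim.zip: size 13+6+5=24, value 61+43+48=152
- demo.mov+slides.pdf+sim.zip: size 10+6+5=21, value 43+43+48=134
- video.mp4+slides.pdf+sim.zip: size 11+6+5=22, value 40+43+48=131
Best: 152 pts.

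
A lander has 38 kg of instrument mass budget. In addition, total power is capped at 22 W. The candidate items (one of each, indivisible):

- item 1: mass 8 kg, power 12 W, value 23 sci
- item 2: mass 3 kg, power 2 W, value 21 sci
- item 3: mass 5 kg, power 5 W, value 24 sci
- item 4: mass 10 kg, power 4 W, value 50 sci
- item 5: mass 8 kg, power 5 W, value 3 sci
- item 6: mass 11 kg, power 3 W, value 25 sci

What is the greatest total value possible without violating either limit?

Feasible sets respecting both limits:
- item 2+item 3+item 4+item 5+item 6: mass 37, power 19, value 123
- item 2+item 3+item 4+item 6: mass 29, power 14, value 120
- item 1+item 2+item 4+item 6: mass 32, power 21, value 119
Best: 123 sci.

123 sci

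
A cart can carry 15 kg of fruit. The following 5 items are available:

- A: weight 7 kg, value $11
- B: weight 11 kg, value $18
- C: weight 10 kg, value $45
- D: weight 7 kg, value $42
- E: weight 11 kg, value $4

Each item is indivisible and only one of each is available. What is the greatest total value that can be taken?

$53

Check high-value combinations within 15 kg:
- A+D: weight 7+7=14, value 11+42=53
- C: weight 10, value 45
- D: weight 7, value 42
- B: weight 11, value 18
- A: weight 7, value 11
Best: $53.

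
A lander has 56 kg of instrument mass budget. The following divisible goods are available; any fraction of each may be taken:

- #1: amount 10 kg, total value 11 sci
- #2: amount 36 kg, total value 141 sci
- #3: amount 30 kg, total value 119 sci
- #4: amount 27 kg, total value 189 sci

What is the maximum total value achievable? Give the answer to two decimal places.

Take in order of value per unit:
- #4 (189/27 per unit): all 27 → value 189, running total 189.00
- #3 (119/30 per unit): 29 of 30 → value 29×119/30 = 115.0333, running total 304.03
Total 304.03.

304.03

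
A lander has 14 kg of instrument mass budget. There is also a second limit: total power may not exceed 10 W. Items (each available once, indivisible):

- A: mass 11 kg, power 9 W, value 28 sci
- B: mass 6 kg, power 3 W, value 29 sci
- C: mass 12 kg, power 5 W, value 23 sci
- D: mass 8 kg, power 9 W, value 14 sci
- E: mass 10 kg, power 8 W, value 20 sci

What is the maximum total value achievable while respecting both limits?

Feasible sets respecting both limits:
- B: mass 6, power 3, value 29
- A: mass 11, power 9, value 28
- C: mass 12, power 5, value 23
Best: 29 sci.

29 sci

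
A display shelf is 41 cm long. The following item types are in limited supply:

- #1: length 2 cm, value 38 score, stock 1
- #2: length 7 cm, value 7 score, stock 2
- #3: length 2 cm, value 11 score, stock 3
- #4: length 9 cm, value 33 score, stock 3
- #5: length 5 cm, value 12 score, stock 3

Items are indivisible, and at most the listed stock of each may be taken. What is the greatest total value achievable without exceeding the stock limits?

182 score

Top feasible selections:
- 1×#1 + 3×#3 + 3×#4 + 1×#5: length 40, value 182
- 1×#1 + 3×#3 + 2×#4 + 3×#5: length 41, value 173
- 1×#1 + 1×#3 + 3×#4 + 2×#5: length 41, value 172
- 1×#1 + 2×#3 + 3×#4 + 1×#5: length 38, value 171
Best: 182 score.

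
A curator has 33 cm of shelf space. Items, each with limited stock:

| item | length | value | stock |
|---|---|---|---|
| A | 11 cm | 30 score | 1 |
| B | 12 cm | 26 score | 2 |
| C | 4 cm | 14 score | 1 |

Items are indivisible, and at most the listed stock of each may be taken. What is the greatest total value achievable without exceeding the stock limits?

Best selections within length 33 and stock limits:
- 1×A + 1×B + 1×C: length 27, value 70
- 2×B + 1×C: length 28, value 66
Best: 70 score.

70 score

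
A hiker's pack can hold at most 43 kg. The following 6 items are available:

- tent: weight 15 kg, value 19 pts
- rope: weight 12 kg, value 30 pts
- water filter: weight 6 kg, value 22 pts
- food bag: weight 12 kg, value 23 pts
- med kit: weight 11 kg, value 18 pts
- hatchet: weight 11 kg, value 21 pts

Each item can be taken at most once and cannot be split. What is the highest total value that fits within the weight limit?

96 pts

Check high-value combinations within 43 kg:
- rope+water filter+food bag+hatchet: weight 12+6+12+11=41, value 30+22+23+21=96
- rope+water filter+food bag+med kit: weight 12+6+12+11=41, value 30+22+23+18=93
- rope+water filter+med kit+hatchet: weight 12+6+11+11=40, value 30+22+18+21=91
Best: 96 pts.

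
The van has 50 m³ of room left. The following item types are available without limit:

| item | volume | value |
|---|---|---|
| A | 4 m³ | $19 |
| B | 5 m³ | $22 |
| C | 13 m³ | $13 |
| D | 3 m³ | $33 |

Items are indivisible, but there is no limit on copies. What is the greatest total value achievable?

Best value-per-unit is D at 33/3, and filling with it alone uses volume 16×3=48. No mix of the others beats 16×33 = 528.

$528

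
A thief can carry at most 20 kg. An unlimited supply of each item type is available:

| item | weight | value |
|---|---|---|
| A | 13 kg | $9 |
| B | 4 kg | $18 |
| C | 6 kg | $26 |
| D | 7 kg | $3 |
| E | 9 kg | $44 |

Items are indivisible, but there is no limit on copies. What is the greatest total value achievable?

Best value-per-unit is E at 44/9; filling with it alone gives 2×44 = 88.
Optimal mix: 5×B → weight 20, value 90.

$90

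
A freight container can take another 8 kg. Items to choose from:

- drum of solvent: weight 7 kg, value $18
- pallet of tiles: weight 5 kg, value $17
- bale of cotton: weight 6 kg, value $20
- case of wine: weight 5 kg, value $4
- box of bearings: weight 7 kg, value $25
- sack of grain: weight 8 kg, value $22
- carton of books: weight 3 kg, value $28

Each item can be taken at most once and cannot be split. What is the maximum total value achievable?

This is a 0/1 knapsack; check combinations near the capacity.
- pallet of tiles+carton of books: weight 5+3=8, value 17+28=45
- case of wine+carton of books: weight 5+3=8, value 4+28=32
- carton of books: weight 3, value 28
- box of bearings: weight 7, value 25
- sack of grain: weight 8, value 22
Best: $45.

$45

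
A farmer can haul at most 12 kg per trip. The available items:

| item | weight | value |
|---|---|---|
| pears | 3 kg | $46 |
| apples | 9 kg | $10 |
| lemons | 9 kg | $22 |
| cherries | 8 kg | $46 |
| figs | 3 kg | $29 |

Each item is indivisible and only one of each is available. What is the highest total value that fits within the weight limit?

Check high-value combinations within 12 kg:
- pears+cherries: weight 3+8=11, value 46+46=92
- pears+figs: weight 3+3=6, value 46+29=75
- cherries+figs: weight 8+3=11, value 46+29=75
- pears+lemons: weight 3+9=12, value 46+22=68
- pears+apples: weight 3+9=12, value 46+10=56
Best: $92.

$92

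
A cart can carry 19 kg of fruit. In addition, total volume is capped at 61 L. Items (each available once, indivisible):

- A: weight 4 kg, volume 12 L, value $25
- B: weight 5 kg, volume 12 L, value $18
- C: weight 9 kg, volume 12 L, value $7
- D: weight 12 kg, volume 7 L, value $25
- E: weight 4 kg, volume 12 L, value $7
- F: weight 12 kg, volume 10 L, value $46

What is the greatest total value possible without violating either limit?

$71

Feasible sets respecting both limits:
- A+F: weight 16, volume 22, value 71
- B+F: weight 17, volume 22, value 64
- E+F: weight 16, volume 22, value 53
Best: $71.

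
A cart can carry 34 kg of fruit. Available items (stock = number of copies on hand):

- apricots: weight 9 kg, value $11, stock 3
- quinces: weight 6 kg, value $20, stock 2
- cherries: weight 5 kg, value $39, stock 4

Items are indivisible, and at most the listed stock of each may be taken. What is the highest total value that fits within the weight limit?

Best selections within weight 34 and stock limits:
- 2×quinces + 4×cherries: weight 32, value 196
- 1×quinces + 4×cherries: weight 26, value 176
Best: $196.

$196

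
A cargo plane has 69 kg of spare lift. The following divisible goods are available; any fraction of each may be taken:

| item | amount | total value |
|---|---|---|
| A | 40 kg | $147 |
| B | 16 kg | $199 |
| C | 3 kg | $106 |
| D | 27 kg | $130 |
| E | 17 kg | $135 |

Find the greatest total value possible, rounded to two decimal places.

592.05

Take in order of value per unit:
- C (106/3 per unit): all 3 → value 106, running total 106.00
- B (199/16 per unit): all 16 → value 199, running total 305.00
- E (135/17 per unit): all 17 → value 135, running total 440.00
- D (130/27 per unit): all 27 → value 130, running total 570.00
- A (147/40 per unit): 6 of 40 → value 6×147/40 = 22.0500, running total 592.05
Total 592.05.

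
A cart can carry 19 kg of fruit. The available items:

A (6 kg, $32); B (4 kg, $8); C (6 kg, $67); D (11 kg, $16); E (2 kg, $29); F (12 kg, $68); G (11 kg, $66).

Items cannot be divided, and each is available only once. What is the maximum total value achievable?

$162

Check high-value combinations within 19 kg:
- C+E+G: weight 6+2+11=19, value 67+29+66=162
- A+B+C+E: weight 6+4+6+2=18, value 32+8+67+29=136
- C+F: weight 6+12=18, value 67+68=135
Best: $162.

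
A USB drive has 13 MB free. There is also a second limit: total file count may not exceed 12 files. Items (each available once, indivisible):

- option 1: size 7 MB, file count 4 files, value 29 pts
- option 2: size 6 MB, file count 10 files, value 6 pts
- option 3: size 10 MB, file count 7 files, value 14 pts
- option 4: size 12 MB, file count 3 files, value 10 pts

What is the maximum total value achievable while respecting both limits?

Feasible sets respecting both limits:
- option 1: size 7, file count 4, value 29
- option 3: size 10, file count 7, value 14
- option 4: size 12, file count 3, value 10
Best: 29 pts.

29 pts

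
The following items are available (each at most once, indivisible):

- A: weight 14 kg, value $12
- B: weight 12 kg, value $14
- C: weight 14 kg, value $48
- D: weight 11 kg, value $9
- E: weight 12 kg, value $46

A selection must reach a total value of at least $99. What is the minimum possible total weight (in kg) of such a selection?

Subsets with value ≥ 99, sorted by total weight:
- C+D+E: weight 37, value 103
- B+C+E: weight 38, value 108
- A+C+E: weight 40, value 106
Minimum weight: 37 kg.

37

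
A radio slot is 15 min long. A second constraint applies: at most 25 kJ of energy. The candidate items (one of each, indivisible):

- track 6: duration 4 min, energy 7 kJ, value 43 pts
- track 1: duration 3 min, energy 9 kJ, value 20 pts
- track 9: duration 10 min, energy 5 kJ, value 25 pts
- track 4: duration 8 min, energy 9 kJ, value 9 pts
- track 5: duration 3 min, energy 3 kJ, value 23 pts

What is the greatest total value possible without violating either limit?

86 pts

Feasible sets respecting both limits:
- track 6+track 1+track 5: duration 10, energy 19, value 86
- track 6+track 4+track 5: duration 15, energy 19, value 75
- track 6+track 1+track 4: duration 15, energy 25, value 72
Best: 86 pts.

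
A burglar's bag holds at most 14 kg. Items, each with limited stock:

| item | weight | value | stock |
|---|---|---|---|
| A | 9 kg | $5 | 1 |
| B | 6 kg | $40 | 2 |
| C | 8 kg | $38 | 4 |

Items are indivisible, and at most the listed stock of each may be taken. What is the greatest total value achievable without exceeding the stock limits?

$80

Best selections within weight 14 and stock limits:
- 2×B: weight 12, value 80
- 1×B + 1×C: weight 14, value 78
- 1×B: weight 6, value 40
Best: $80.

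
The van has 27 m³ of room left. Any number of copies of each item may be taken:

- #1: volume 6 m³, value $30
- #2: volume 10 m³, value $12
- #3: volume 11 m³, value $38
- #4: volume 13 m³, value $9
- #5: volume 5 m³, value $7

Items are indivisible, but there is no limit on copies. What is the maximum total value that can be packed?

Best value-per-unit is #1 at 30/6, and filling with it alone uses volume 4×6=24. No mix of the others beats 4×30 = 120.

$120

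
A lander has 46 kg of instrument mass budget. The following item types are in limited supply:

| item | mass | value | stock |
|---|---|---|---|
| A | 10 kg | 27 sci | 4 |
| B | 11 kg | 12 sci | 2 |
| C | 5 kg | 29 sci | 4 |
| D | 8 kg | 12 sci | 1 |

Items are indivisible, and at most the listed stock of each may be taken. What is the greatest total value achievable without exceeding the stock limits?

Top feasible selections:
- 2×A + 4×C: mass 40, value 170
- 3×A + 3×C: mass 45, value 168
- 1×A + 4×C + 1×D: mass 38, value 155
- 1×A + 1×B + 4×C: mass 41, value 155
Best: 170 sci.

170 sci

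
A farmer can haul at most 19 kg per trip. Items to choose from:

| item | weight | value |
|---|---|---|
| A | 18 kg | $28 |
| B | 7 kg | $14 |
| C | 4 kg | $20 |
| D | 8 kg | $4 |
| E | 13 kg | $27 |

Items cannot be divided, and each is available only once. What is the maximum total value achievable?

$47

Check high-value combinations within 19 kg:
- C+E: weight 4+13=17, value 20+27=47
- B+C+D: weight 7+4+8=19, value 14+20+4=38
- B+C: weight 7+4=11, value 14+20=34
- A: weight 18, value 28
Best: $47.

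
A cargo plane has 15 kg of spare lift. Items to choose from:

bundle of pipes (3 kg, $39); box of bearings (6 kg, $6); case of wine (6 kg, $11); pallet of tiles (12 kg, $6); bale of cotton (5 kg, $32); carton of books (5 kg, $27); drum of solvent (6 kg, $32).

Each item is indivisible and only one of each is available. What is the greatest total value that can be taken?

This is a 0/1 knapsack; check combinations near the capacity.
- bundle of pipes+bale of cotton+drum of solvent: weight 3+5+6=14, value 39+32+32=103
- bundle of pipes+bale of cotton+carton of books: weight 3+5+5=13, value 39+32+27=98
- bundle of pipes+carton of books+drum of solvent: weight 3+5+6=14, value 39+27+32=98
- bundle of pipes+case of wine+bale of cotton: weight 3+6+5=14, value 39+11+32=82
- bundle of pipes+case of wine+drum of solvent: weight 3+6+6=15, value 39+11+32=82
Best: $103.

$103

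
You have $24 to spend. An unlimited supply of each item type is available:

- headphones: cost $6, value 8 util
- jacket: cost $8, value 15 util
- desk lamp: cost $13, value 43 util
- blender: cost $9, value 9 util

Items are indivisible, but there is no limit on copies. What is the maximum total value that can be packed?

Best value-per-unit is desk lamp at 43/13; filling with it alone gives 1×43 = 43.
Optimal mix: 1×jacket + 1×desk lamp → cost 21, value 58.

58 util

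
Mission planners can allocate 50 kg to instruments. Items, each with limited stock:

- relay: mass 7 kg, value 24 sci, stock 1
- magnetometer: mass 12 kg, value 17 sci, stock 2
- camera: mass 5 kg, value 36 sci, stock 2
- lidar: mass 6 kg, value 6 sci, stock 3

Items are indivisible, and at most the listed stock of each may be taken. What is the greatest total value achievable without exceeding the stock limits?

136 sci

Top feasible selections:
- 1×relay + 2×magnetometer + 2×camera + 1×lidar: mass 47, value 136
- 1×relay + 1×magnetometer + 2×camera + 3×lidar: mass 47, value 131
- 1×relay + 2×magnetometer + 2×camera: mass 41, value 130
- 1×relay + 1×magnetometer + 2×camera + 2×lidar: mass 41, value 125
Best: 136 sci.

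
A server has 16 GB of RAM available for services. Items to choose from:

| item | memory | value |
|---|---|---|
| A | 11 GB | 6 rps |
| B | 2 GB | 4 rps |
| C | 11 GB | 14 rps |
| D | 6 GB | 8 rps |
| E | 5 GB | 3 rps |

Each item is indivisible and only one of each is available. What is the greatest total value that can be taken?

18 rps

This is a 0/1 knapsack; check combinations near the capacity.
- B+C: memory 2+11=13, value 4+14=18
- C+E: memory 11+5=16, value 14+3=17
- B+D+E: memory 2+6+5=13, value 4+8+3=15
- C: memory 11, value 14
- B+D: memory 2+6=8, value 4+8=12
Best: 18 rps.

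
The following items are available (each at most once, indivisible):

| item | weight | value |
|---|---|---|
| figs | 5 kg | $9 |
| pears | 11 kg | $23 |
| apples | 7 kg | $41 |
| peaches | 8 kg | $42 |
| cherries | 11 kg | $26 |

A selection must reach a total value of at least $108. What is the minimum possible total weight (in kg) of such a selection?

Subsets with value ≥ 108, sorted by total weight:
- apples+peaches+cherries: weight 26, value 109
- figs+apples+peaches+cherries: weight 31, value 118
- figs+pears+apples+peaches: weight 31, value 115
Minimum weight: 26 kg.

26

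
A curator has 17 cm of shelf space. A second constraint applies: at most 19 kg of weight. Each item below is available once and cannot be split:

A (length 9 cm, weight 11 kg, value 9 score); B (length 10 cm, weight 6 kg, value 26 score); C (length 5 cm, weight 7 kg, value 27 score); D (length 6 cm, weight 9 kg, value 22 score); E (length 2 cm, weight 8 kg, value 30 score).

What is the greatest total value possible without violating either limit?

Feasible sets respecting both limits:
- C+E: length 7, weight 15, value 57
- B+E: length 12, weight 14, value 56
- B+C: length 15, weight 13, value 53
- D+E: length 8, weight 17, value 52
Best: 57 score.

57 score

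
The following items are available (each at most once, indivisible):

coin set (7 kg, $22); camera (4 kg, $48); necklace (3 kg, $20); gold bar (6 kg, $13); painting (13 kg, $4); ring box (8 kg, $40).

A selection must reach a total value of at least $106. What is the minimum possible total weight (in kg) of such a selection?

15

Subsets with value ≥ 106, sorted by total weight:
- camera+necklace+ring box: weight 15, value 108
- coin set+camera+ring box: weight 19, value 110
- camera+necklace+gold bar+ring box: weight 21, value 121
- coin set+camera+necklace+ring box: weight 22, value 130
Minimum weight: 15 kg.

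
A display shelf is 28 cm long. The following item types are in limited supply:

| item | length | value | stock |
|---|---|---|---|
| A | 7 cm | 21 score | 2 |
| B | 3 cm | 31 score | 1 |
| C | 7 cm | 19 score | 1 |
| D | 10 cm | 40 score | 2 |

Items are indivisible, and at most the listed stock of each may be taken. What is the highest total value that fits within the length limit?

113 score

Best selections within length 28 and stock limits:
- 2×A + 1×B + 1×D: length 27, value 113
- 1×B + 2×D: length 23, value 111
- 1×A + 1×B + 1×C + 1×D: length 27, value 111
Best: 113 score.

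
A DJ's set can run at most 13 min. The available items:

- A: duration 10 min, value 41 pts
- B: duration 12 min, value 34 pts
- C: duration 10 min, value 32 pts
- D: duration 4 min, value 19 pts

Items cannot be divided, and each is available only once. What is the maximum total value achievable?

Check high-value combinations within 13 min:
- A: duration 10, value 41
- B: duration 12, value 34
- C: duration 10, value 32
- D: duration 4, value 19
Best: 41 pts.

41 pts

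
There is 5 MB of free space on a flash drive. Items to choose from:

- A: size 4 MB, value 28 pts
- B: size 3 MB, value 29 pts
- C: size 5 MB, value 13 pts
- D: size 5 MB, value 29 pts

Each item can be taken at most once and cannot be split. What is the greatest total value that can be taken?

Check high-value combinations within 5 MB:
- B: size 3, value 29
- D: size 5, value 29
- A: size 4, value 28
- C: size 5, value 13
Best: 29 pts.

29 pts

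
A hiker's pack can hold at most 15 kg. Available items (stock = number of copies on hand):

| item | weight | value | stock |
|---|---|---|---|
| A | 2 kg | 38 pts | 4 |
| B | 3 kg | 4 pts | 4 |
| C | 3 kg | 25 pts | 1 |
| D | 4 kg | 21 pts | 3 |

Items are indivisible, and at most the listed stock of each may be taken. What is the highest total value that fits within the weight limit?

198 pts

Best selections within weight 15 and stock limits:
- 4×A + 1×C + 1×D: weight 15, value 198
- 4×A + 1×B + 1×C: weight 14, value 181
- 4×A + 1×C: weight 11, value 177
Best: 198 pts.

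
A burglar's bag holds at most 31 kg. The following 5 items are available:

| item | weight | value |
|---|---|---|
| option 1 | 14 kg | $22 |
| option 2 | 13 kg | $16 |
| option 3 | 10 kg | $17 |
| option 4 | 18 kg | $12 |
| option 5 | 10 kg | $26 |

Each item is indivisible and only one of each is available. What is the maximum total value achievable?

$48

Check high-value combinations within 31 kg:
- option 1+option 5: weight 14+10=24, value 22+26=48
- option 3+option 5: weight 10+10=20, value 17+26=43
- option 2+option 5: weight 13+10=23, value 16+26=42
Best: $48.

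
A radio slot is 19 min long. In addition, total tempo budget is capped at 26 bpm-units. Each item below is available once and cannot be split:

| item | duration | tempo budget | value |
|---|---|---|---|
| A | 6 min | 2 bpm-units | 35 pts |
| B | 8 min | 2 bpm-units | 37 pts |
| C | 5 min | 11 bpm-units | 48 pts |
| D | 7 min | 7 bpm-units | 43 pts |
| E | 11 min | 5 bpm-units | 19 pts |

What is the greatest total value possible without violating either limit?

Feasible sets respecting both limits:
- A+C+D: duration 18, tempo budget 20, value 126
- A+B+C: duration 19, tempo budget 15, value 120
- C+D: duration 12, tempo budget 18, value 91
- B+C: duration 13, tempo budget 13, value 85
Best: 126 pts.

126 pts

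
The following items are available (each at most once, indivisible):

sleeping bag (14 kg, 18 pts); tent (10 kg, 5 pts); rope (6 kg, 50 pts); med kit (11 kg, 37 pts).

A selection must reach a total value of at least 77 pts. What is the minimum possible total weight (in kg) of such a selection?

17

Subsets with value ≥ 77, sorted by total weight:
- rope+med kit: weight 17, value 87
- tent+rope+med kit: weight 27, value 92
Minimum weight: 17 kg.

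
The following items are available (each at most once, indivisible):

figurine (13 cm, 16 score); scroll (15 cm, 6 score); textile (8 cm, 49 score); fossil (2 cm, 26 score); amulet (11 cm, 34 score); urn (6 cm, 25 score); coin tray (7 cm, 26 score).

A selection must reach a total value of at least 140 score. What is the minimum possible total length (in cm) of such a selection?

34

Subsets with value ≥ 140, sorted by total length:
- textile+fossil+amulet+urn+coin tray: length 34, value 160
- figurine+textile+fossil+urn+coin tray: length 36, value 142
Minimum length: 34 cm.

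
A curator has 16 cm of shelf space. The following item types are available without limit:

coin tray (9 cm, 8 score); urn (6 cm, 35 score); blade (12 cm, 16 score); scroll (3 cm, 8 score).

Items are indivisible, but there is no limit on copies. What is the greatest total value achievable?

Best value-per-unit is urn at 35/6; filling with it alone gives 2×35 = 70.
Optimal mix: 2×urn + 1×scroll → length 15, value 78.

78 score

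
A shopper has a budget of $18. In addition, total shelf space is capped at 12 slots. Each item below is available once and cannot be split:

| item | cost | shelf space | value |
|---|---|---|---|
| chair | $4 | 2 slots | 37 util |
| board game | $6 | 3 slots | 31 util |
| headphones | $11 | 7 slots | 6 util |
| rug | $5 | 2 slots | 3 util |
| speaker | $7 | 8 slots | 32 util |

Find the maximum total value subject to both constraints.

Feasible sets respecting both limits:
- chair+rug+speaker: cost 16, shelf space 12, value 72
- chair+board game+rug: cost 15, shelf space 7, value 71
- chair+speaker: cost 11, shelf space 10, value 69
Best: 72 util.

72 util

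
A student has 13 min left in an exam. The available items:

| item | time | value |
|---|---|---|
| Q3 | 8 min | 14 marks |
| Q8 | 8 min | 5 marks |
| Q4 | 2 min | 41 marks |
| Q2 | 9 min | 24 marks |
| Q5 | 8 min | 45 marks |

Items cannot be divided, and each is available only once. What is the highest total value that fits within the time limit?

86 marks

Check high-value combinations within 13 min:
- Q4+Q5: time 2+8=10, value 41+45=86
- Q4+Q2: time 2+9=11, value 41+24=65
- Q3+Q4: time 8+2=10, value 14+41=55
- Q8+Q4: time 8+2=10, value 5+41=46
- Q5: time 8, value 45
Best: 86 marks.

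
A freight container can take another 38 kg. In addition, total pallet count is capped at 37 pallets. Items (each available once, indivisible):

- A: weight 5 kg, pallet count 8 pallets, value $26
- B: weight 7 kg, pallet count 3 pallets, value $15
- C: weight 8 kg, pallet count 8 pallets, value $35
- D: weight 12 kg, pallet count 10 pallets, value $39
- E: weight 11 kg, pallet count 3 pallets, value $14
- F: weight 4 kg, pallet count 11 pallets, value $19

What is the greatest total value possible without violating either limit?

Feasible sets respecting both limits:
- A+C+D+F: weight 29, pallet count 37, value 119
- A+B+C+D: weight 32, pallet count 29, value 115
- A+C+D+E: weight 36, pallet count 29, value 114
- A+B+C+E+F: weight 35, pallet count 33, value 109
Best: $119.

$119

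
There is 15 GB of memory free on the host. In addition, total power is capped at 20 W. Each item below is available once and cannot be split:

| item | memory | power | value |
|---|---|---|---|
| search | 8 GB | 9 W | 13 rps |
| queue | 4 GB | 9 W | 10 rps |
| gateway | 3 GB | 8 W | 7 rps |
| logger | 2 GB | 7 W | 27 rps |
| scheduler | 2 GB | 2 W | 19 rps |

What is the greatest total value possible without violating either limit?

59 rps

Feasible sets respecting both limits:
- search+logger+scheduler: memory 12, power 18, value 59
- queue+logger+scheduler: memory 8, power 18, value 56
- gateway+logger+scheduler: memory 7, power 17, value 53
Best: 59 rps.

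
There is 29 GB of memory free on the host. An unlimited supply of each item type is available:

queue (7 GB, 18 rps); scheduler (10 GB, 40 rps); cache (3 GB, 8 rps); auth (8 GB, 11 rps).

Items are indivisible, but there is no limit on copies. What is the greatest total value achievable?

104 rps

Best value-per-unit is scheduler at 40/10; filling with it alone gives 2×40 = 80.
Optimal mix: 2×scheduler + 3×cache → memory 29, value 104.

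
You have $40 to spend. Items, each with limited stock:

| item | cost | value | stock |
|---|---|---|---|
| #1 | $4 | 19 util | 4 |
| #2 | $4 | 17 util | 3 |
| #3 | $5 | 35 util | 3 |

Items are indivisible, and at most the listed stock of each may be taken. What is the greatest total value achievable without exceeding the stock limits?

Top feasible selections:
- 4×#1 + 2×#2 + 3×#3: cost 39, value 215
- 3×#1 + 3×#2 + 3×#3: cost 39, value 213
Best: 215 util.

215 util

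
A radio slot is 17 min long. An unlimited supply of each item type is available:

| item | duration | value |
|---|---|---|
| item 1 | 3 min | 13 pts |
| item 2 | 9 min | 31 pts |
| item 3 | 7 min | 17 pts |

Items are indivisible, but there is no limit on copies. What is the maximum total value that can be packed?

Best value-per-unit is item 1 at 13/3, and filling with it alone uses duration 5×3=15. No mix of the others beats 5×13 = 65.

65 pts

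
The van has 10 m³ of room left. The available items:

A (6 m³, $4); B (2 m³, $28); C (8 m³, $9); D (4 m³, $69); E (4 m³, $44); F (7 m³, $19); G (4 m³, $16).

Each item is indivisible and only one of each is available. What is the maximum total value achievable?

This is a 0/1 knapsack; check combinations near the capacity.
- B+D+E: volume 2+4+4=10, value 28+69+44=141
- D+E: volume 4+4=8, value 69+44=113
- B+D+G: volume 2+4+4=10, value 28+69+16=113
- B+D: volume 2+4=6, value 28+69=97
Best: $141.

$141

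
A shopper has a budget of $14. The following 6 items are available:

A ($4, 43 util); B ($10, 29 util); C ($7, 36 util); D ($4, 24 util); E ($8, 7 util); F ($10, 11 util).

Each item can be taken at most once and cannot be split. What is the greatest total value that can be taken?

Check high-value combinations within $14:
- A+C: cost 4+7=11, value 43+36=79
- A+B: cost 4+10=14, value 43+29=72
- A+D: cost 4+4=8, value 43+24=67
- C+D: cost 7+4=11, value 36+24=60
- A+F: cost 4+10=14, value 43+11=54
Best: 79 util.

79 util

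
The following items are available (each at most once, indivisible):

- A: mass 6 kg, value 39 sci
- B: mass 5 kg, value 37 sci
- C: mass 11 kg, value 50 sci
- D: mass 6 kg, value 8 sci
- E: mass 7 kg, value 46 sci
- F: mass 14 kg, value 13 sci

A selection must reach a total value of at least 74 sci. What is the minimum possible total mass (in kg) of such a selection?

11

Subsets with value ≥ 74, sorted by total mass:
- A+B: mass 11, value 76
- B+E: mass 12, value 83
Minimum mass: 11 kg.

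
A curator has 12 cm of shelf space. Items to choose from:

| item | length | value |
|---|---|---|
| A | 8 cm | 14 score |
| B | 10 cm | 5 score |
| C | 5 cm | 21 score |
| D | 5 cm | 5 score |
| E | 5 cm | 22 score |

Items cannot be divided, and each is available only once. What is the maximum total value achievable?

Check high-value combinations within 12 cm:
- C+E: length 5+5=10, value 21+22=43
- D+E: length 5+5=10, value 5+22=27
- C+D: length 5+5=10, value 21+5=26
- E: length 5, value 22
- C: length 5, value 21
Best: 43 score.

43 score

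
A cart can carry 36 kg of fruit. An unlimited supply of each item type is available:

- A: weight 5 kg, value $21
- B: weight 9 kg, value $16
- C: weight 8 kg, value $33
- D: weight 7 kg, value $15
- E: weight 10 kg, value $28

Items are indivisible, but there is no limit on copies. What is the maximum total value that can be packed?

$150

Best value-per-unit is A at 21/5; filling with it alone gives 7×21 = 147.
Optimal mix: 4×A + 2×C → weight 36, value 150.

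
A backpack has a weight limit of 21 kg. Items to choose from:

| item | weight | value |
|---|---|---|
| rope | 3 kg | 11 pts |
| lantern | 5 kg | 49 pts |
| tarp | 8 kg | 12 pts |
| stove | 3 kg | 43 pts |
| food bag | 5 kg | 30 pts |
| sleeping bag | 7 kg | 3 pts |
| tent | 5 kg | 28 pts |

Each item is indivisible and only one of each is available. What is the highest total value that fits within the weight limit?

This is a 0/1 knapsack; check combinations near the capacity.
- rope+lantern+stove+food bag+tent: weight 3+5+3+5+5=21, value 11+49+43+30+28=161
- lantern+stove+food bag+tent: weight 5+3+5+5=18, value 49+43+30+28=150
- lantern+tarp+stove+food bag: weight 5+8+3+5=21, value 49+12+43+30=134
- rope+lantern+stove+food bag: weight 3+5+3+5=16, value 11+49+43+30=133
Best: 161 pts.

161 pts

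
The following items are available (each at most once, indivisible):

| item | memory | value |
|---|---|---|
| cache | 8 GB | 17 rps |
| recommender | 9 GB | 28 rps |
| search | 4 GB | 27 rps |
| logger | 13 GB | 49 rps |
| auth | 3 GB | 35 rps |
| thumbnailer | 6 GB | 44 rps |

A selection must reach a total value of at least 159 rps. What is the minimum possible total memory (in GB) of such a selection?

34

Subsets with value ≥ 159, sorted by total memory:
- cache+search+logger+auth+thumbnailer: memory 34, value 172
- recommender+search+logger+auth+thumbnailer: memory 35, value 183
- cache+recommender+logger+auth+thumbnailer: memory 39, value 173
- cache+recommender+search+logger+thumbnailer: memory 40, value 165
Minimum memory: 34 GB.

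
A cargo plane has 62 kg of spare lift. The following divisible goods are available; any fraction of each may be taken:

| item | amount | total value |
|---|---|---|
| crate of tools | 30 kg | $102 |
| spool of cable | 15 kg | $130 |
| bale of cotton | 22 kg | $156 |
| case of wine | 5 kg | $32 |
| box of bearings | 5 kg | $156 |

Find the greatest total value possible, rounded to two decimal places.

525.00

Take in order of value per unit:
- box of bearings (156/5 per unit): all 5 → value 156, running total 156.00
- spool of cable (130/15 per unit): all 15 → value 130, running total 286.00
- bale of cotton (156/22 per unit): all 22 → value 156, running total 442.00
- case of wine (32/5 per unit): all 5 → value 32, running total 474.00
- crate of tools (102/30 per unit): 15 of 30 → value 15×102/30 = 51.0000, running total 525.00
Total 525.00.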